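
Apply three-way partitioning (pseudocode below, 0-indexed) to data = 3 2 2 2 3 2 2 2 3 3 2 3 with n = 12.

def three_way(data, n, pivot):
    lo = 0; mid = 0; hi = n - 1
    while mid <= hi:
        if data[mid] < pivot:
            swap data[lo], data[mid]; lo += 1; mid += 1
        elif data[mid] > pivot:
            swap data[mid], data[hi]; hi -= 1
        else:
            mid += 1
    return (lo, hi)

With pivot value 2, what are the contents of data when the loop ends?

pivot = 2; lo=0, mid=0, hi=11
data[mid]=3>2: swap data[0],data[11]; hi=10 → 3 2 2 2 3 2 2 2 3 3 2 3
data[mid]=3>2: swap data[0],data[10]; hi=9 → 2 2 2 2 3 2 2 2 3 3 3 3
data[mid]=2=2: mid=1
data[mid]=2=2: mid=2
data[mid]=2=2: mid=3
data[mid]=2=2: mid=4
data[mid]=3>2: swap data[4],data[9]; hi=8 → 2 2 2 2 3 2 2 2 3 3 3 3
data[mid]=3>2: swap data[4],data[8]; hi=7 → 2 2 2 2 3 2 2 2 3 3 3 3
data[mid]=3>2: swap data[4],data[7]; hi=6 → 2 2 2 2 2 2 2 3 3 3 3 3
data[mid]=2=2: mid=5
data[mid]=2=2: mid=6
data[mid]=2=2: mid=7
end: lo=0, hi=6; data = 2 2 2 2 2 2 2 3 3 3 3 3

2 2 2 2 2 2 2 3 3 3 3 3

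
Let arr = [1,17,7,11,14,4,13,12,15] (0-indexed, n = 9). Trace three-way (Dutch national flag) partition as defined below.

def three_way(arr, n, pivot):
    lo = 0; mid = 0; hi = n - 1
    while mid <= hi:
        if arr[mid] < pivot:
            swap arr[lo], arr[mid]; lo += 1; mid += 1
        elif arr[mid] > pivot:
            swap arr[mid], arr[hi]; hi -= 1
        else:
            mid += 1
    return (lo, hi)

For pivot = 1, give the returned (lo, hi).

(0, 0)

pivot = 1; lo=0, mid=0, hi=8
arr[mid]=1=1: mid=1
arr[mid]=17>1: swap arr[1],arr[8]; hi=7 → [1,15,7,11,14,4,13,12,17]
arr[mid]=15>1: swap arr[1],arr[7]; hi=6 → [1,12,7,11,14,4,13,15,17]
arr[mid]=12>1: swap arr[1],arr[6]; hi=5 → [1,13,7,11,14,4,12,15,17]
arr[mid]=13>1: swap arr[1],arr[5]; hi=4 → [1,4,7,11,14,13,12,15,17]
arr[mid]=4>1: swap arr[1],arr[4]; hi=3 → [1,14,7,11,4,13,12,15,17]
arr[mid]=14>1: swap arr[1],arr[3]; hi=2 → [1,11,7,14,4,13,12,15,17]
arr[mid]=11>1: swap arr[1],arr[2]; hi=1 → [1,7,11,14,4,13,12,15,17]
arr[mid]=7>1: swap arr[1],arr[1]; hi=0 → [1,7,11,14,4,13,12,15,17]
end: lo=0, hi=0; arr = [1,7,11,14,4,13,12,15,17]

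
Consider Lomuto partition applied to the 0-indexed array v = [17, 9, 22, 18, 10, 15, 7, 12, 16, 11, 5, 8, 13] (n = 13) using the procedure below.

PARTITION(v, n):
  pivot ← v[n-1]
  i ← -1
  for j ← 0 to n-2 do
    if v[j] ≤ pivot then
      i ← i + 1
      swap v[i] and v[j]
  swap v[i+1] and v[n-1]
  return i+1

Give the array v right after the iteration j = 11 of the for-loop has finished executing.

pivot=13, i=-1
j=0: 17>13, skip
j=1: 9≤13, i=0, swap(0,1) ⇒ [9, 17, 22, 18, 10, 15, 7, 12, 16, 11, 5, 8, 13]
j=2: 22>13, skip
j=3: 18>13, skip
j=4: 10≤13, i=1, swap(1,4) ⇒ [9, 10, 22, 18, 17, 15, 7, 12, 16, 11, 5, 8, 13]
j=5: 15>13, skip
j=6: 7≤13, i=2, swap(2,6) ⇒ [9, 10, 7, 18, 17, 15, 22, 12, 16, 11, 5, 8, 13]
j=7: 12≤13, i=3, swap(3,7) ⇒ [9, 10, 7, 12, 17, 15, 22, 18, 16, 11, 5, 8, 13]
j=8: 16>13, skip
j=9: 11≤13, i=4, swap(4,9) ⇒ [9, 10, 7, 12, 11, 15, 22, 18, 16, 17, 5, 8, 13]
j=10: 5≤13, i=5, swap(5,10) ⇒ [9, 10, 7, 12, 11, 5, 22, 18, 16, 17, 15, 8, 13]
j=11: 8≤13, i=6, swap(6,11) ⇒ [9, 10, 7, 12, 11, 5, 8, 18, 16, 17, 15, 22, 13]
(after j=11) v = [9, 10, 7, 12, 11, 5, 8, 18, 16, 17, 15, 22, 13]

[9, 10, 7, 12, 11, 5, 8, 18, 16, 17, 15, 22, 13]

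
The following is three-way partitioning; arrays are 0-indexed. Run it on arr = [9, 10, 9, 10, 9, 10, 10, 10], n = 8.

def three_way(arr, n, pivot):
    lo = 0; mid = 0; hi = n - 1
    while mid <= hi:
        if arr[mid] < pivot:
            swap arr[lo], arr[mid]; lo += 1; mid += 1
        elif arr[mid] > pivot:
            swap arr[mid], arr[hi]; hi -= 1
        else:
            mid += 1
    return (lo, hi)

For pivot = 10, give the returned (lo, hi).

pivot = 10; lo=0, mid=0, hi=7
arr[mid]=9<10: swap arr[0],arr[0]; lo=1,mid=1 → [9, 10, 9, 10, 9, 10, 10, 10]
arr[mid]=10=10: mid=2
arr[mid]=9<10: swap arr[1],arr[2]; lo=2,mid=3 → [9, 9, 10, 10, 9, 10, 10, 10]
arr[mid]=10=10: mid=4
arr[mid]=9<10: swap arr[2],arr[4]; lo=3,mid=5 → [9, 9, 9, 10, 10, 10, 10, 10]
arr[mid]=10=10: mid=6
arr[mid]=10=10: mid=7
arr[mid]=10=10: mid=8
end: lo=3, hi=7; arr = [9, 9, 9, 10, 10, 10, 10, 10]

(3, 7)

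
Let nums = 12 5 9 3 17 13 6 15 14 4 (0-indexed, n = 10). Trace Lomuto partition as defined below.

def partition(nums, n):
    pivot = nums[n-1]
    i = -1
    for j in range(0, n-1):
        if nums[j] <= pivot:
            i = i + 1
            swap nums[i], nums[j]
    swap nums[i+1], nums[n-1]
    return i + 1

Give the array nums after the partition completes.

3 4 9 12 17 13 6 15 14 5

pivot = nums[9] = 4; i = -1
j=0: nums[0]=12 > 4 → no swap
j=1: nums[1]=5 > 4 → no swap
j=2: nums[2]=9 > 4 → no swap
j=3: nums[3]=3 ≤ 4 → i=0, swap nums[0],nums[3] → 3 5 9 12 17 13 6 15 14 4
j=4: nums[4]=17 > 4 → no swap
j=5: nums[5]=13 > 4 → no swap
j=6: nums[6]=6 > 4 → no swap
j=7: nums[7]=15 > 4 → no swap
j=8: nums[8]=14 > 4 → no swap
final swap nums[1],nums[9] → 3 4 9 12 17 13 6 15 14 5; return 1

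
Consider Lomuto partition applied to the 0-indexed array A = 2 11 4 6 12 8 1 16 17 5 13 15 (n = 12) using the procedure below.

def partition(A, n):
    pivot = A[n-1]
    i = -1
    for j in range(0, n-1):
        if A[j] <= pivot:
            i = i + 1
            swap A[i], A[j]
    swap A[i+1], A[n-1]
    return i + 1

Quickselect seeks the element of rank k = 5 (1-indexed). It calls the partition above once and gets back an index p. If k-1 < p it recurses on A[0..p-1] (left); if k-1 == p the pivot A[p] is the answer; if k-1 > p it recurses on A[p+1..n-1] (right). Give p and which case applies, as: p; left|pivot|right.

pivot = A[11] = 15; i = -1
j=0: A[0]=2 ≤ 15 → i=0, swap A[0],A[0] (no change) → 2 11 4 6 12 8 1 16 17 5 13 15
j=1: A[1]=11 ≤ 15 → i=1, swap A[1],A[1] (no change) → 2 11 4 6 12 8 1 16 17 5 13 15
j=2: A[2]=4 ≤ 15 → i=2, swap A[2],A[2] (no change) → 2 11 4 6 12 8 1 16 17 5 13 15
j=3: A[3]=6 ≤ 15 → i=3, swap A[3],A[3] (no change) → 2 11 4 6 12 8 1 16 17 5 13 15
j=4: A[4]=12 ≤ 15 → i=4, swap A[4],A[4] (no change) → 2 11 4 6 12 8 1 16 17 5 13 15
j=5: A[5]=8 ≤ 15 → i=5, swap A[5],A[5] (no change) → 2 11 4 6 12 8 1 16 17 5 13 15
j=6: A[6]=1 ≤ 15 → i=6, swap A[6],A[6] (no change) → 2 11 4 6 12 8 1 16 17 5 13 15
j=7: A[7]=16 > 15 → no swap
j=8: A[8]=17 > 15 → no swap
j=9: A[9]=5 ≤ 15 → i=7, swap A[7],A[9] → 2 11 4 6 12 8 1 5 17 16 13 15
j=10: A[10]=13 ≤ 15 → i=8, swap A[8],A[10] → 2 11 4 6 12 8 1 5 13 16 17 15
final swap A[9],A[11] → 2 11 4 6 12 8 1 5 13 15 17 16; return 9
p = 9; k-1 = 4 < 9 ⇒ left

9; left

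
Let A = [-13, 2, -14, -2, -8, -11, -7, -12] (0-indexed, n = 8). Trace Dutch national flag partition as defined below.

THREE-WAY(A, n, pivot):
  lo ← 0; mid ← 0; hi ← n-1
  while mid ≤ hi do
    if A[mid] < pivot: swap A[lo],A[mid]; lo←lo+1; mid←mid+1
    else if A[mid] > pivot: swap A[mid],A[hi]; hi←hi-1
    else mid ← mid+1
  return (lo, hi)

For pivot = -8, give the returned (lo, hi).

pivot = -8; lo=0, mid=0, hi=7
A[mid]=-13<-8: swap A[0],A[0]; lo=1,mid=1 → [-13, 2, -14, -2, -8, -11, -7, -12]
A[mid]=2>-8: swap A[1],A[7]; hi=6 → [-13, -12, -14, -2, -8, -11, -7, 2]
A[mid]=-12<-8: swap A[1],A[1]; lo=2,mid=2 → [-13, -12, -14, -2, -8, -11, -7, 2]
A[mid]=-14<-8: swap A[2],A[2]; lo=3,mid=3 → [-13, -12, -14, -2, -8, -11, -7, 2]
A[mid]=-2>-8: swap A[3],A[6]; hi=5 → [-13, -12, -14, -7, -8, -11, -2, 2]
A[mid]=-7>-8: swap A[3],A[5]; hi=4 → [-13, -12, -14, -11, -8, -7, -2, 2]
A[mid]=-11<-8: swap A[3],A[3]; lo=4,mid=4 → [-13, -12, -14, -11, -8, -7, -2, 2]
A[mid]=-8=-8: mid=5
end: lo=4, hi=4; A = [-13, -12, -14, -11, -8, -7, -2, 2]

(4, 4)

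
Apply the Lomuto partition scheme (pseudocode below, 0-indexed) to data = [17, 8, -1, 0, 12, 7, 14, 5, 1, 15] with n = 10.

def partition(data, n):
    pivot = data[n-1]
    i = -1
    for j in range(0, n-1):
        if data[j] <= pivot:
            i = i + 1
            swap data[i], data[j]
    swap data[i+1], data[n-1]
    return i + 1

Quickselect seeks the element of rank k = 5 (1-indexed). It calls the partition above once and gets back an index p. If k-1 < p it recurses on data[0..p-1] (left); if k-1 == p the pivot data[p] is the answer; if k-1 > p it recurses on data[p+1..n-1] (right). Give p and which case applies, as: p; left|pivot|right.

8; left

pivot = data[9] = 15; i = -1
j=0: data[0]=17 > 15 → no swap
j=1: data[1]=8 ≤ 15 → i=0, swap data[0],data[1] → [8, 17, -1, 0, 12, 7, 14, 5, 1, 15]
j=2: data[2]=-1 ≤ 15 → i=1, swap data[1],data[2] → [8, -1, 17, 0, 12, 7, 14, 5, 1, 15]
j=3: data[3]=0 ≤ 15 → i=2, swap data[2],data[3] → [8, -1, 0, 17, 12, 7, 14, 5, 1, 15]
j=4: data[4]=12 ≤ 15 → i=3, swap data[3],data[4] → [8, -1, 0, 12, 17, 7, 14, 5, 1, 15]
j=5: data[5]=7 ≤ 15 → i=4, swap data[4],data[5] → [8, -1, 0, 12, 7, 17, 14, 5, 1, 15]
j=6: data[6]=14 ≤ 15 → i=5, swap data[5],data[6] → [8, -1, 0, 12, 7, 14, 17, 5, 1, 15]
j=7: data[7]=5 ≤ 15 → i=6, swap data[6],data[7] → [8, -1, 0, 12, 7, 14, 5, 17, 1, 15]
j=8: data[8]=1 ≤ 15 → i=7, swap data[7],data[8] → [8, -1, 0, 12, 7, 14, 5, 1, 17, 15]
final swap data[8],data[9] → [8, -1, 0, 12, 7, 14, 5, 1, 15, 17]; return 8
p = 8; k-1 = 4 < 8 ⇒ left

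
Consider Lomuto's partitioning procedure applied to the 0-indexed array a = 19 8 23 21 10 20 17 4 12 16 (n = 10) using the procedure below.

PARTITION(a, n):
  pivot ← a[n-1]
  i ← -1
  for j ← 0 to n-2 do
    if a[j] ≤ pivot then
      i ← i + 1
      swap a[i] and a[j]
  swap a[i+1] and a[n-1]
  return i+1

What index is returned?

pivot=16, i=-1
j=0: 19>16, skip
j=1: 8≤16, i=0, swap(0,1) ⇒ 8 19 23 21 10 20 17 4 12 16
j=2: 23>16, skip
j=3: 21>16, skip
j=4: 10≤16, i=1, swap(1,4) ⇒ 8 10 23 21 19 20 17 4 12 16
j=5: 20>16, skip
j=6: 17>16, skip
j=7: 4≤16, i=2, swap(2,7) ⇒ 8 10 4 21 19 20 17 23 12 16
j=8: 12≤16, i=3, swap(3,8) ⇒ 8 10 4 12 19 20 17 23 21 16
swap(4,9) ⇒ 8 10 4 12 16 20 17 23 21 19; return 4

4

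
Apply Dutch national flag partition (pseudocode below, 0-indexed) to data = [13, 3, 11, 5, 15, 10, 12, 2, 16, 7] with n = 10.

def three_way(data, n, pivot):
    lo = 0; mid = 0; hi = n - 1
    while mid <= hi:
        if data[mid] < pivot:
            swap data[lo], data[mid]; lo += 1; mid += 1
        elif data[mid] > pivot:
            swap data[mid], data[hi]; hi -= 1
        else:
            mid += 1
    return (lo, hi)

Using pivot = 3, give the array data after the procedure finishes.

[2, 3, 5, 15, 10, 12, 11, 16, 7, 13]

lo=0 mid=0 hi=9
13>3: swap(0,9), hi=8 ⇒ [7, 3, 11, 5, 15, 10, 12, 2, 16, 13]
7>3: swap(0,8), hi=7 ⇒ [16, 3, 11, 5, 15, 10, 12, 2, 7, 13]
16>3: swap(0,7), hi=6 ⇒ [2, 3, 11, 5, 15, 10, 12, 16, 7, 13]
2<3: swap(0,0), lo=1 mid=1 ⇒ [2, 3, 11, 5, 15, 10, 12, 16, 7, 13]
3=3: mid=2
11>3: swap(2,6), hi=5 ⇒ [2, 3, 12, 5, 15, 10, 11, 16, 7, 13]
12>3: swap(2,5), hi=4 ⇒ [2, 3, 10, 5, 15, 12, 11, 16, 7, 13]
10>3: swap(2,4), hi=3 ⇒ [2, 3, 15, 5, 10, 12, 11, 16, 7, 13]
15>3: swap(2,3), hi=2 ⇒ [2, 3, 5, 15, 10, 12, 11, 16, 7, 13]
5>3: swap(2,2), hi=1 ⇒ [2, 3, 5, 15, 10, 12, 11, 16, 7, 13]
done. lo=1 hi=1; data=[2, 3, 5, 15, 10, 12, 11, 16, 7, 13]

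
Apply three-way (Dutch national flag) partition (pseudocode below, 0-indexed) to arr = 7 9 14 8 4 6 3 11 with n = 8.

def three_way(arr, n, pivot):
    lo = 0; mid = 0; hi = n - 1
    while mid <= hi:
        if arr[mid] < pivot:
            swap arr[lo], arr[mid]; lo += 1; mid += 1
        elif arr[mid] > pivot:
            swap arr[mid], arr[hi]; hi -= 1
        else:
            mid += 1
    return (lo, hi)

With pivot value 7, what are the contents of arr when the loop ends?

3 6 4 7 8 14 11 9

pivot = 7; lo=0, mid=0, hi=7
arr[mid]=7=7: mid=1
arr[mid]=9>7: swap arr[1],arr[7]; hi=6 → 7 11 14 8 4 6 3 9
arr[mid]=11>7: swap arr[1],arr[6]; hi=5 → 7 3 14 8 4 6 11 9
arr[mid]=3<7: swap arr[0],arr[1]; lo=1,mid=2 → 3 7 14 8 4 6 11 9
arr[mid]=14>7: swap arr[2],arr[5]; hi=4 → 3 7 6 8 4 14 11 9
arr[mid]=6<7: swap arr[1],arr[2]; lo=2,mid=3 → 3 6 7 8 4 14 11 9
arr[mid]=8>7: swap arr[3],arr[4]; hi=3 → 3 6 7 4 8 14 11 9
arr[mid]=4<7: swap arr[2],arr[3]; lo=3,mid=4 → 3 6 4 7 8 14 11 9
end: lo=3, hi=3; arr = 3 6 4 7 8 14 11 9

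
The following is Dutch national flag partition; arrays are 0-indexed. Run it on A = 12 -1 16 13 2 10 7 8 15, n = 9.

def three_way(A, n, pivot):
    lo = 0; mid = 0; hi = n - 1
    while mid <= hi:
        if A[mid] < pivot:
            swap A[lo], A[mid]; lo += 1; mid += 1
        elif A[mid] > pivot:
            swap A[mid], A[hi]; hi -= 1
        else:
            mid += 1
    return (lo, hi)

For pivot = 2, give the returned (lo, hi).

(1, 1)

pivot = 2; lo=0, mid=0, hi=8
A[mid]=12>2: swap A[0],A[8]; hi=7 → 15 -1 16 13 2 10 7 8 12
A[mid]=15>2: swap A[0],A[7]; hi=6 → 8 -1 16 13 2 10 7 15 12
A[mid]=8>2: swap A[0],A[6]; hi=5 → 7 -1 16 13 2 10 8 15 12
A[mid]=7>2: swap A[0],A[5]; hi=4 → 10 -1 16 13 2 7 8 15 12
A[mid]=10>2: swap A[0],A[4]; hi=3 → 2 -1 16 13 10 7 8 15 12
A[mid]=2=2: mid=1
A[mid]=-1<2: swap A[0],A[1]; lo=1,mid=2 → -1 2 16 13 10 7 8 15 12
A[mid]=16>2: swap A[2],A[3]; hi=2 → -1 2 13 16 10 7 8 15 12
A[mid]=13>2: swap A[2],A[2]; hi=1 → -1 2 13 16 10 7 8 15 12
end: lo=1, hi=1; A = -1 2 13 16 10 7 8 15 12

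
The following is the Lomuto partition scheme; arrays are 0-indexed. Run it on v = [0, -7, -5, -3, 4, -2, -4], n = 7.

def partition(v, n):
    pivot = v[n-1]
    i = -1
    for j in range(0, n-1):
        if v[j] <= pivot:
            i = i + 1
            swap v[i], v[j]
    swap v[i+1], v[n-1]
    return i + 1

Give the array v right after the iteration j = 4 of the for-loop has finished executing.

[-7, -5, 0, -3, 4, -2, -4]

pivot=-4, i=-1
j=0: 0>-4, skip
j=1: -7≤-4, i=0, swap(0,1) ⇒ [-7, 0, -5, -3, 4, -2, -4]
j=2: -5≤-4, i=1, swap(1,2) ⇒ [-7, -5, 0, -3, 4, -2, -4]
j=3: -3>-4, skip
j=4: 4>-4, skip
(after j=4) v = [-7, -5, 0, -3, 4, -2, -4]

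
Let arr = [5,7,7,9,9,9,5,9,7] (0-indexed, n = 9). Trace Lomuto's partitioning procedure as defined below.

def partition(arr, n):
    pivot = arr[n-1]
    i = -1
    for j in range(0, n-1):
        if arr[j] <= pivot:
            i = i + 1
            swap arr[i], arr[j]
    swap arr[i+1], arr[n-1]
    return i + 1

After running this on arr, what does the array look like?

pivot=7, i=-1
j=0: 5≤7, i=0, swap(0,0) ⇒ [5,7,7,9,9,9,5,9,7]
j=1: 7≤7, i=1, swap(1,1) ⇒ [5,7,7,9,9,9,5,9,7]
j=2: 7≤7, i=2, swap(2,2) ⇒ [5,7,7,9,9,9,5,9,7]
j=3: 9>7, skip
j=4: 9>7, skip
j=5: 9>7, skip
j=6: 5≤7, i=3, swap(3,6) ⇒ [5,7,7,5,9,9,9,9,7]
j=7: 9>7, skip
swap(4,8) ⇒ [5,7,7,5,7,9,9,9,9]; return 4

[5,7,7,5,7,9,9,9,9]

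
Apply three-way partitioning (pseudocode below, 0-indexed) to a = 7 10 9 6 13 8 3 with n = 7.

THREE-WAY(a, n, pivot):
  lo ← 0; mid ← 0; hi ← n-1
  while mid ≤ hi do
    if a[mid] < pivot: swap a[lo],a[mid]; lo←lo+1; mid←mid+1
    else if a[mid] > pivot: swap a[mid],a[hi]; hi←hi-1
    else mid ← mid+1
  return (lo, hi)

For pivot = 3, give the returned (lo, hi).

(0, 0)

pivot = 3; lo=0, mid=0, hi=6
a[mid]=7>3: swap a[0],a[6]; hi=5 → 3 10 9 6 13 8 7
a[mid]=3=3: mid=1
a[mid]=10>3: swap a[1],a[5]; hi=4 → 3 8 9 6 13 10 7
a[mid]=8>3: swap a[1],a[4]; hi=3 → 3 13 9 6 8 10 7
a[mid]=13>3: swap a[1],a[3]; hi=2 → 3 6 9 13 8 10 7
a[mid]=6>3: swap a[1],a[2]; hi=1 → 3 9 6 13 8 10 7
a[mid]=9>3: swap a[1],a[1]; hi=0 → 3 9 6 13 8 10 7
end: lo=0, hi=0; a = 3 9 6 13 8 10 7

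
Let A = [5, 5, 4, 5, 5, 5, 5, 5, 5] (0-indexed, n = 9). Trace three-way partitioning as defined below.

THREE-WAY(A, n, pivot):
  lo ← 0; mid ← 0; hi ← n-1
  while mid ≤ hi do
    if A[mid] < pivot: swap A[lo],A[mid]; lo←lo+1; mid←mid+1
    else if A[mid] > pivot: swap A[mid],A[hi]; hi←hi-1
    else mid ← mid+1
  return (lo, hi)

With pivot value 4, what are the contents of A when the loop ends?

pivot = 4; lo=0, mid=0, hi=8
A[mid]=5>4: swap A[0],A[8]; hi=7 → [5, 5, 4, 5, 5, 5, 5, 5, 5]
A[mid]=5>4: swap A[0],A[7]; hi=6 → [5, 5, 4, 5, 5, 5, 5, 5, 5]
A[mid]=5>4: swap A[0],A[6]; hi=5 → [5, 5, 4, 5, 5, 5, 5, 5, 5]
A[mid]=5>4: swap A[0],A[5]; hi=4 → [5, 5, 4, 5, 5, 5, 5, 5, 5]
A[mid]=5>4: swap A[0],A[4]; hi=3 → [5, 5, 4, 5, 5, 5, 5, 5, 5]
A[mid]=5>4: swap A[0],A[3]; hi=2 → [5, 5, 4, 5, 5, 5, 5, 5, 5]
A[mid]=5>4: swap A[0],A[2]; hi=1 → [4, 5, 5, 5, 5, 5, 5, 5, 5]
A[mid]=4=4: mid=1
A[mid]=5>4: swap A[1],A[1]; hi=0 → [4, 5, 5, 5, 5, 5, 5, 5, 5]
end: lo=0, hi=0; A = [4, 5, 5, 5, 5, 5, 5, 5, 5]

[4, 5, 5, 5, 5, 5, 5, 5, 5]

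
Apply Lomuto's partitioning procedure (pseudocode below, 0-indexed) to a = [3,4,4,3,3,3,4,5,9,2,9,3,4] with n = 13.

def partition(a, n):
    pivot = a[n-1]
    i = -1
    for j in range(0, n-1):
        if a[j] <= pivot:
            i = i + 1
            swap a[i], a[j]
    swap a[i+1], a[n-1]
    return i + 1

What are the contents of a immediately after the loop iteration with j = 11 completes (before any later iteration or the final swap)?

[3,4,4,3,3,3,4,2,3,5,9,9,4]

pivot = a[12] = 4; i = -1
j=0: a[0]=3 ≤ 4 → i=0, swap a[0],a[0] (no change) → [3,4,4,3,3,3,4,5,9,2,9,3,4]
j=1: a[1]=4 ≤ 4 → i=1, swap a[1],a[1] (no change) → [3,4,4,3,3,3,4,5,9,2,9,3,4]
j=2: a[2]=4 ≤ 4 → i=2, swap a[2],a[2] (no change) → [3,4,4,3,3,3,4,5,9,2,9,3,4]
j=3: a[3]=3 ≤ 4 → i=3, swap a[3],a[3] (no change) → [3,4,4,3,3,3,4,5,9,2,9,3,4]
j=4: a[4]=3 ≤ 4 → i=4, swap a[4],a[4] (no change) → [3,4,4,3,3,3,4,5,9,2,9,3,4]
j=5: a[5]=3 ≤ 4 → i=5, swap a[5],a[5] (no change) → [3,4,4,3,3,3,4,5,9,2,9,3,4]
j=6: a[6]=4 ≤ 4 → i=6, swap a[6],a[6] (no change) → [3,4,4,3,3,3,4,5,9,2,9,3,4]
j=7: a[7]=5 > 4 → no swap
j=8: a[8]=9 > 4 → no swap
j=9: a[9]=2 ≤ 4 → i=7, swap a[7],a[9] → [3,4,4,3,3,3,4,2,9,5,9,3,4]
j=10: a[10]=9 > 4 → no swap
j=11: a[11]=3 ≤ 4 → i=8, swap a[8],a[11] → [3,4,4,3,3,3,4,2,3,5,9,9,4]
(after j=11) a = [3,4,4,3,3,3,4,2,3,5,9,9,4]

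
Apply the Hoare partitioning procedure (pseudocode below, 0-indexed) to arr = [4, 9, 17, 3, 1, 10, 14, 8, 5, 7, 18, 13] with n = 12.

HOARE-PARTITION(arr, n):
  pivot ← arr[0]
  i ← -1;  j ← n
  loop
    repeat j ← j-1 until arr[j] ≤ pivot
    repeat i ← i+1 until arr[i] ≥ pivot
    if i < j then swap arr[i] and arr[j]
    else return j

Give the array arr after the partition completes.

[1, 3, 17, 9, 4, 10, 14, 8, 5, 7, 18, 13]

pivot = arr[0] = 4; i = -1, j = 12
j→4 (arr[4]=1≤4), i→0 (arr[0]=4≥4); i<j, swap → [1, 9, 17, 3, 4, 10, 14, 8, 5, 7, 18, 13]
j→3 (arr[3]=3≤4), i→1 (arr[1]=9≥4); i<j, swap → [1, 3, 17, 9, 4, 10, 14, 8, 5, 7, 18, 13]
j→1, i→2; i≥j, return j=1. arr = [1, 3, 17, 9, 4, 10, 14, 8, 5, 7, 18, 13]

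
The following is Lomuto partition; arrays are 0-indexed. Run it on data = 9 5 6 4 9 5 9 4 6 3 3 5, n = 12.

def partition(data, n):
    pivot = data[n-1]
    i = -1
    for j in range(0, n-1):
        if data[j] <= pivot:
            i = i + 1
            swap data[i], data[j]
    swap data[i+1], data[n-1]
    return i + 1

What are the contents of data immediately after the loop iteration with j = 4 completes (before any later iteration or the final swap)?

5 4 6 9 9 5 9 4 6 3 3 5

pivot = data[11] = 5; i = -1
j=0: data[0]=9 > 5 → no swap
j=1: data[1]=5 ≤ 5 → i=0, swap data[0],data[1] → 5 9 6 4 9 5 9 4 6 3 3 5
j=2: data[2]=6 > 5 → no swap
j=3: data[3]=4 ≤ 5 → i=1, swap data[1],data[3] → 5 4 6 9 9 5 9 4 6 3 3 5
j=4: data[4]=9 > 5 → no swap
(after j=4) data = 5 4 6 9 9 5 9 4 6 3 3 5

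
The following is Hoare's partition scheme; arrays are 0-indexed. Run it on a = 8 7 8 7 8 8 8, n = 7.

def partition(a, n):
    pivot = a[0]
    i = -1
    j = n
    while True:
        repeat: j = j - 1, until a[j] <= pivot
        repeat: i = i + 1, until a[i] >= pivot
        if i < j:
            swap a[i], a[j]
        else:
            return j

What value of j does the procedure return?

pivot = a[0] = 8; i = -1, j = 7
j→6 (a[6]=8≤8), i→0 (a[0]=8≥8); i<j, swap → 8 7 8 7 8 8 8
j→5 (a[5]=8≤8), i→2 (a[2]=8≥8); i<j, swap → 8 7 8 7 8 8 8
j→4, i→4; i≥j, return j=4. a = 8 7 8 7 8 8 8

4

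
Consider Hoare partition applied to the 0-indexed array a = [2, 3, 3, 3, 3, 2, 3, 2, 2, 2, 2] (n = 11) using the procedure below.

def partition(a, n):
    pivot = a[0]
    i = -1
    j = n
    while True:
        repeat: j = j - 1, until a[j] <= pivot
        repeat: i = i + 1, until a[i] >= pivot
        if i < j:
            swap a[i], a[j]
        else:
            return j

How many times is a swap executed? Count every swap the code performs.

pivot = a[0] = 2; i = -1, j = 11
j→10 (a[10]=2≤2), i→0 (a[0]=2≥2); i<j, swap → [2, 3, 3, 3, 3, 2, 3, 2, 2, 2, 2]
j→9 (a[9]=2≤2), i→1 (a[1]=3≥2); i<j, swap → [2, 2, 3, 3, 3, 2, 3, 2, 2, 3, 2]
j→8 (a[8]=2≤2), i→2 (a[2]=3≥2); i<j, swap → [2, 2, 2, 3, 3, 2, 3, 2, 3, 3, 2]
j→7 (a[7]=2≤2), i→3 (a[3]=3≥2); i<j, swap → [2, 2, 2, 2, 3, 2, 3, 3, 3, 3, 2]
j→5 (a[5]=2≤2), i→4 (a[4]=3≥2); i<j, swap → [2, 2, 2, 2, 2, 3, 3, 3, 3, 3, 2]
j→4, i→5; i≥j, return j=4. a = [2, 2, 2, 2, 2, 3, 3, 3, 3, 3, 2]

5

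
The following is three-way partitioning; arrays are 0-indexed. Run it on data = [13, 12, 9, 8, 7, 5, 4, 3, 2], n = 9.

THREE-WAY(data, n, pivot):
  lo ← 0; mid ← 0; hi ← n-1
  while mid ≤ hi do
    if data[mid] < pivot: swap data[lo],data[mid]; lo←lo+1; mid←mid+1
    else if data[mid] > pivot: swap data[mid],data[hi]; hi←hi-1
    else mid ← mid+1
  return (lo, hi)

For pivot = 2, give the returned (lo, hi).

(0, 0)

lo=0 mid=0 hi=8
13>2: swap(0,8), hi=7 ⇒ [2, 12, 9, 8, 7, 5, 4, 3, 13]
2=2: mid=1
12>2: swap(1,7), hi=6 ⇒ [2, 3, 9, 8, 7, 5, 4, 12, 13]
3>2: swap(1,6), hi=5 ⇒ [2, 4, 9, 8, 7, 5, 3, 12, 13]
4>2: swap(1,5), hi=4 ⇒ [2, 5, 9, 8, 7, 4, 3, 12, 13]
5>2: swap(1,4), hi=3 ⇒ [2, 7, 9, 8, 5, 4, 3, 12, 13]
7>2: swap(1,3), hi=2 ⇒ [2, 8, 9, 7, 5, 4, 3, 12, 13]
8>2: swap(1,2), hi=1 ⇒ [2, 9, 8, 7, 5, 4, 3, 12, 13]
9>2: swap(1,1), hi=0 ⇒ [2, 9, 8, 7, 5, 4, 3, 12, 13]
done. lo=0 hi=0; data=[2, 9, 8, 7, 5, 4, 3, 12, 13]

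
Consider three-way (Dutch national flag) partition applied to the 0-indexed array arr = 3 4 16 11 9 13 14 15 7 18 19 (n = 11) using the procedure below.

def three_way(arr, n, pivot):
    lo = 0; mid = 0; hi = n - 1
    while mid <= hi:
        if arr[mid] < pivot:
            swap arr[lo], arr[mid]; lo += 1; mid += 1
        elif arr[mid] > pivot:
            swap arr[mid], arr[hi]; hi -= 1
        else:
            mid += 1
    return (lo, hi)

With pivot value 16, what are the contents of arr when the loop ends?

3 4 11 9 13 14 15 7 16 19 18

lo=0 mid=0 hi=10
3<16: swap(0,0), lo=1 mid=1 ⇒ 3 4 16 11 9 13 14 15 7 18 19
4<16: swap(1,1), lo=2 mid=2 ⇒ 3 4 16 11 9 13 14 15 7 18 19
16=16: mid=3
11<16: swap(2,3), lo=3 mid=4 ⇒ 3 4 11 16 9 13 14 15 7 18 19
9<16: swap(3,4), lo=4 mid=5 ⇒ 3 4 11 9 16 13 14 15 7 18 19
13<16: swap(4,5), lo=5 mid=6 ⇒ 3 4 11 9 13 16 14 15 7 18 19
14<16: swap(5,6), lo=6 mid=7 ⇒ 3 4 11 9 13 14 16 15 7 18 19
15<16: swap(6,7), lo=7 mid=8 ⇒ 3 4 11 9 13 14 15 16 7 18 19
7<16: swap(7,8), lo=8 mid=9 ⇒ 3 4 11 9 13 14 15 7 16 18 19
18>16: swap(9,10), hi=9 ⇒ 3 4 11 9 13 14 15 7 16 19 18
19>16: swap(9,9), hi=8 ⇒ 3 4 11 9 13 14 15 7 16 19 18
done. lo=8 hi=8; arr=3 4 11 9 13 14 15 7 16 19 18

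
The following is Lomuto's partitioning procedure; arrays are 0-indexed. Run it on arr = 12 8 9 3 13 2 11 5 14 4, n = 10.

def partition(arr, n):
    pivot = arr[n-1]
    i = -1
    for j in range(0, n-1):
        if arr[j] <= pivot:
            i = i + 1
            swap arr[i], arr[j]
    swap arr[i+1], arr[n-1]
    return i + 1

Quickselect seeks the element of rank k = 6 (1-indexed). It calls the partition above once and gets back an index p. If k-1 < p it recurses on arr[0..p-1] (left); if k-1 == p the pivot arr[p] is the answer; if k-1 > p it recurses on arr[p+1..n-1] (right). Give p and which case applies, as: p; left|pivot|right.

pivot=4, i=-1
j=0: 12>4, skip
j=1: 8>4, skip
j=2: 9>4, skip
j=3: 3≤4, i=0, swap(0,3) ⇒ 3 8 9 12 13 2 11 5 14 4
j=4: 13>4, skip
j=5: 2≤4, i=1, swap(1,5) ⇒ 3 2 9 12 13 8 11 5 14 4
j=6: 11>4, skip
j=7: 5>4, skip
j=8: 14>4, skip
swap(2,9) ⇒ 3 2 4 12 13 8 11 5 14 9; return 2
p = 2; k-1 = 5 > 2 ⇒ right

2; right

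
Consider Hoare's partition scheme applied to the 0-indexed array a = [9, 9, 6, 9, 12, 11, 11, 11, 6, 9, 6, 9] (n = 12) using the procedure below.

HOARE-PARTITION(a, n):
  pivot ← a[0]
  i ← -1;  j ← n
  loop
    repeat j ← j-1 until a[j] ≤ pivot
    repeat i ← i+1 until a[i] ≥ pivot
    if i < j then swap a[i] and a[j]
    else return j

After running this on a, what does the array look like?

[9, 6, 6, 9, 6, 11, 11, 11, 12, 9, 9, 9]

pivot=9
j stops at 11 (9), i stops at 0 (9); swap ⇒ [9, 9, 6, 9, 12, 11, 11, 11, 6, 9, 6, 9]
j stops at 10 (6), i stops at 1 (9); swap ⇒ [9, 6, 6, 9, 12, 11, 11, 11, 6, 9, 9, 9]
j stops at 9 (9), i stops at 3 (9); swap ⇒ [9, 6, 6, 9, 12, 11, 11, 11, 6, 9, 9, 9]
j stops at 8 (6), i stops at 4 (12); swap ⇒ [9, 6, 6, 9, 6, 11, 11, 11, 12, 9, 9, 9]
j stops at 4, i stops at 5; i≥j ⇒ return 4. a=[9, 6, 6, 9, 6, 11, 11, 11, 12, 9, 9, 9]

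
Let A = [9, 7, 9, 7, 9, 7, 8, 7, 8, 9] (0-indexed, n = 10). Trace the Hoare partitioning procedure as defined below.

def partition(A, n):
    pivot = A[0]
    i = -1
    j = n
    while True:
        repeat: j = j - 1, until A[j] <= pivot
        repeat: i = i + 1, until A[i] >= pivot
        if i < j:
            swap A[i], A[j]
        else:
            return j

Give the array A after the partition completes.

pivot=9
j stops at 9 (9), i stops at 0 (9); swap ⇒ [9, 7, 9, 7, 9, 7, 8, 7, 8, 9]
j stops at 8 (8), i stops at 2 (9); swap ⇒ [9, 7, 8, 7, 9, 7, 8, 7, 9, 9]
j stops at 7 (7), i stops at 4 (9); swap ⇒ [9, 7, 8, 7, 7, 7, 8, 9, 9, 9]
j stops at 6, i stops at 7; i≥j ⇒ return 6. A=[9, 7, 8, 7, 7, 7, 8, 9, 9, 9]

[9, 7, 8, 7, 7, 7, 8, 9, 9, 9]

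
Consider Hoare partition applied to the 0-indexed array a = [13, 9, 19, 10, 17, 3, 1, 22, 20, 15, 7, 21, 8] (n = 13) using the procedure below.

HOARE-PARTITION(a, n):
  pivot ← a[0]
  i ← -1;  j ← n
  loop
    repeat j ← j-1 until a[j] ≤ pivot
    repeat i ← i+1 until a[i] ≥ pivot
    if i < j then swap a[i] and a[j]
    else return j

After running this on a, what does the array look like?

pivot = a[0] = 13; i = -1, j = 13
j→12 (a[12]=8≤13), i→0 (a[0]=13≥13); i<j, swap → [8, 9, 19, 10, 17, 3, 1, 22, 20, 15, 7, 21, 13]
j→10 (a[10]=7≤13), i→2 (a[2]=19≥13); i<j, swap → [8, 9, 7, 10, 17, 3, 1, 22, 20, 15, 19, 21, 13]
j→6 (a[6]=1≤13), i→4 (a[4]=17≥13); i<j, swap → [8, 9, 7, 10, 1, 3, 17, 22, 20, 15, 19, 21, 13]
j→5, i→6; i≥j, return j=5. a = [8, 9, 7, 10, 1, 3, 17, 22, 20, 15, 19, 21, 13]

[8, 9, 7, 10, 1, 3, 17, 22, 20, 15, 19, 21, 13]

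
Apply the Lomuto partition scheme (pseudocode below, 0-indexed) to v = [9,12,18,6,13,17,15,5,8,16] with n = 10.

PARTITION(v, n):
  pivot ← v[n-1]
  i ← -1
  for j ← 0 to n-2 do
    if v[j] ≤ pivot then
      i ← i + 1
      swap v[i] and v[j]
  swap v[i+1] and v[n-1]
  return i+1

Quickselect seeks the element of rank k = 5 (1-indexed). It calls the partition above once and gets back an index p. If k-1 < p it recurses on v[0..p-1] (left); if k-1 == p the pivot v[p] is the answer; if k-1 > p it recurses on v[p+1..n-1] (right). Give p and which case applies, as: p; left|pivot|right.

pivot = v[9] = 16; i = -1
j=0: v[0]=9 ≤ 16 → i=0, swap v[0],v[0] (no change) → [9,12,18,6,13,17,15,5,8,16]
j=1: v[1]=12 ≤ 16 → i=1, swap v[1],v[1] (no change) → [9,12,18,6,13,17,15,5,8,16]
j=2: v[2]=18 > 16 → no swap
j=3: v[3]=6 ≤ 16 → i=2, swap v[2],v[3] → [9,12,6,18,13,17,15,5,8,16]
j=4: v[4]=13 ≤ 16 → i=3, swap v[3],v[4] → [9,12,6,13,18,17,15,5,8,16]
j=5: v[5]=17 > 16 → no swap
j=6: v[6]=15 ≤ 16 → i=4, swap v[4],v[6] → [9,12,6,13,15,17,18,5,8,16]
j=7: v[7]=5 ≤ 16 → i=5, swap v[5],v[7] → [9,12,6,13,15,5,18,17,8,16]
j=8: v[8]=8 ≤ 16 → i=6, swap v[6],v[8] → [9,12,6,13,15,5,8,17,18,16]
final swap v[7],v[9] → [9,12,6,13,15,5,8,16,18,17]; return 7
p = 7; k-1 = 4 < 7 ⇒ left

7; left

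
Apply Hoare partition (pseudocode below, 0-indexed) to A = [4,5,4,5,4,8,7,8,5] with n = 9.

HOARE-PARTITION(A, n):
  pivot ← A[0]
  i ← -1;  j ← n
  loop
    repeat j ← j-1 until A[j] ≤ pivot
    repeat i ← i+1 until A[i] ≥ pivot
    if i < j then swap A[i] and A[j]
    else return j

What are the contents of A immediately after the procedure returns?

pivot=4
j stops at 4 (4), i stops at 0 (4); swap ⇒ [4,5,4,5,4,8,7,8,5]
j stops at 2 (4), i stops at 1 (5); swap ⇒ [4,4,5,5,4,8,7,8,5]
j stops at 1, i stops at 2; i≥j ⇒ return 1. A=[4,4,5,5,4,8,7,8,5]

[4,4,5,5,4,8,7,8,5]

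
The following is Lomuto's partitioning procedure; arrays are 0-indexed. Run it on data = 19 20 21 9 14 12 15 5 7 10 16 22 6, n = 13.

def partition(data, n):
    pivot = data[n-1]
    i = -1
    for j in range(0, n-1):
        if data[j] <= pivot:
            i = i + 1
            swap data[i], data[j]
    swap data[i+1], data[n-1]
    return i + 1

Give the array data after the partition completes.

pivot=6, i=-1
j=0: 19>6, skip
j=1: 20>6, skip
j=2: 21>6, skip
j=3: 9>6, skip
j=4: 14>6, skip
j=5: 12>6, skip
j=6: 15>6, skip
j=7: 5≤6, i=0, swap(0,7) ⇒ 5 20 21 9 14 12 15 19 7 10 16 22 6
j=8: 7>6, skip
j=9: 10>6, skip
j=10: 16>6, skip
j=11: 22>6, skip
swap(1,12) ⇒ 5 6 21 9 14 12 15 19 7 10 16 22 20; return 1

5 6 21 9 14 12 15 19 7 10 16 22 20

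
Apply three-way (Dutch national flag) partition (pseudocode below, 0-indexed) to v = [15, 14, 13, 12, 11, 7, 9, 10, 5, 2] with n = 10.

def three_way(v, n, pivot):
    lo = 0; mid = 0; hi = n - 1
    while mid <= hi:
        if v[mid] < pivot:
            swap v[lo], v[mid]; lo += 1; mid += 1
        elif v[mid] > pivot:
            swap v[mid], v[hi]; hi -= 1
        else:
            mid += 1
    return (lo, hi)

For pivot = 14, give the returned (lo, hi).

pivot = 14; lo=0, mid=0, hi=9
v[mid]=15>14: swap v[0],v[9]; hi=8 → [2, 14, 13, 12, 11, 7, 9, 10, 5, 15]
v[mid]=2<14: swap v[0],v[0]; lo=1,mid=1 → [2, 14, 13, 12, 11, 7, 9, 10, 5, 15]
v[mid]=14=14: mid=2
v[mid]=13<14: swap v[1],v[2]; lo=2,mid=3 → [2, 13, 14, 12, 11, 7, 9, 10, 5, 15]
v[mid]=12<14: swap v[2],v[3]; lo=3,mid=4 → [2, 13, 12, 14, 11, 7, 9, 10, 5, 15]
v[mid]=11<14: swap v[3],v[4]; lo=4,mid=5 → [2, 13, 12, 11, 14, 7, 9, 10, 5, 15]
v[mid]=7<14: swap v[4],v[5]; lo=5,mid=6 → [2, 13, 12, 11, 7, 14, 9, 10, 5, 15]
v[mid]=9<14: swap v[5],v[6]; lo=6,mid=7 → [2, 13, 12, 11, 7, 9, 14, 10, 5, 15]
v[mid]=10<14: swap v[6],v[7]; lo=7,mid=8 → [2, 13, 12, 11, 7, 9, 10, 14, 5, 15]
v[mid]=5<14: swap v[7],v[8]; lo=8,mid=9 → [2, 13, 12, 11, 7, 9, 10, 5, 14, 15]
end: lo=8, hi=8; v = [2, 13, 12, 11, 7, 9, 10, 5, 14, 15]

(8, 8)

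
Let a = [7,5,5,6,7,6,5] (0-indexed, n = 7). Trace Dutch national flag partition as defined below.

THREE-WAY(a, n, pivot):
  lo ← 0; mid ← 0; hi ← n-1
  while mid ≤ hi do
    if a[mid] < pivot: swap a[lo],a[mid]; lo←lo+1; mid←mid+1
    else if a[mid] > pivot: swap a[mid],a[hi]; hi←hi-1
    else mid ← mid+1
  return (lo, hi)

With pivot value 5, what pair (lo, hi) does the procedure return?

(0, 2)

pivot = 5; lo=0, mid=0, hi=6
a[mid]=7>5: swap a[0],a[6]; hi=5 → [5,5,5,6,7,6,7]
a[mid]=5=5: mid=1
a[mid]=5=5: mid=2
a[mid]=5=5: mid=3
a[mid]=6>5: swap a[3],a[5]; hi=4 → [5,5,5,6,7,6,7]
a[mid]=6>5: swap a[3],a[4]; hi=3 → [5,5,5,7,6,6,7]
a[mid]=7>5: swap a[3],a[3]; hi=2 → [5,5,5,7,6,6,7]
end: lo=0, hi=2; a = [5,5,5,7,6,6,7]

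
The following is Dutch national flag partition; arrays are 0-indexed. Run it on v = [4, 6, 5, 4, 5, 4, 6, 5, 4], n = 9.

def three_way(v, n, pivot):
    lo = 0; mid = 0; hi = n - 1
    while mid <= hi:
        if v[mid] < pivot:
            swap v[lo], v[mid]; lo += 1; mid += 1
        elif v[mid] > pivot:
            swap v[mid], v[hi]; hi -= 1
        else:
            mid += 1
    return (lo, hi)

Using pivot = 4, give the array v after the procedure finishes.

pivot = 4; lo=0, mid=0, hi=8
v[mid]=4=4: mid=1
v[mid]=6>4: swap v[1],v[8]; hi=7 → [4, 4, 5, 4, 5, 4, 6, 5, 6]
v[mid]=4=4: mid=2
v[mid]=5>4: swap v[2],v[7]; hi=6 → [4, 4, 5, 4, 5, 4, 6, 5, 6]
v[mid]=5>4: swap v[2],v[6]; hi=5 → [4, 4, 6, 4, 5, 4, 5, 5, 6]
v[mid]=6>4: swap v[2],v[5]; hi=4 → [4, 4, 4, 4, 5, 6, 5, 5, 6]
v[mid]=4=4: mid=3
v[mid]=4=4: mid=4
v[mid]=5>4: swap v[4],v[4]; hi=3 → [4, 4, 4, 4, 5, 6, 5, 5, 6]
end: lo=0, hi=3; v = [4, 4, 4, 4, 5, 6, 5, 5, 6]

[4, 4, 4, 4, 5, 6, 5, 5, 6]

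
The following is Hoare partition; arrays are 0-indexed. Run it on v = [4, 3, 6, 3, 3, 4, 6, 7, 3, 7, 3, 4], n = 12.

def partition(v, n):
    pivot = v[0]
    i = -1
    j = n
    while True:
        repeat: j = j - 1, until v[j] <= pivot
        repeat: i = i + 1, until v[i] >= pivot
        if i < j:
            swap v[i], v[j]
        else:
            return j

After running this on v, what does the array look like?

[4, 3, 3, 3, 3, 3, 6, 7, 4, 7, 6, 4]

pivot=4
j stops at 11 (4), i stops at 0 (4); swap ⇒ [4, 3, 6, 3, 3, 4, 6, 7, 3, 7, 3, 4]
j stops at 10 (3), i stops at 2 (6); swap ⇒ [4, 3, 3, 3, 3, 4, 6, 7, 3, 7, 6, 4]
j stops at 8 (3), i stops at 5 (4); swap ⇒ [4, 3, 3, 3, 3, 3, 6, 7, 4, 7, 6, 4]
j stops at 5, i stops at 6; i≥j ⇒ return 5. v=[4, 3, 3, 3, 3, 3, 6, 7, 4, 7, 6, 4]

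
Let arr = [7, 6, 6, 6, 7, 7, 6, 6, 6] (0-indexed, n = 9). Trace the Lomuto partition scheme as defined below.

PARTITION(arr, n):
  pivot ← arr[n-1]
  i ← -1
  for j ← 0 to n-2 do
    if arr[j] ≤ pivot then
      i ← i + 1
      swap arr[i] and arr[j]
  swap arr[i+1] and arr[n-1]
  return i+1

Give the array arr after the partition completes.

[6, 6, 6, 6, 6, 6, 7, 7, 7]

pivot = arr[8] = 6; i = -1
j=0: arr[0]=7 > 6 → no swap
j=1: arr[1]=6 ≤ 6 → i=0, swap arr[0],arr[1] → [6, 7, 6, 6, 7, 7, 6, 6, 6]
j=2: arr[2]=6 ≤ 6 → i=1, swap arr[1],arr[2] → [6, 6, 7, 6, 7, 7, 6, 6, 6]
j=3: arr[3]=6 ≤ 6 → i=2, swap arr[2],arr[3] → [6, 6, 6, 7, 7, 7, 6, 6, 6]
j=4: arr[4]=7 > 6 → no swap
j=5: arr[5]=7 > 6 → no swap
j=6: arr[6]=6 ≤ 6 → i=3, swap arr[3],arr[6] → [6, 6, 6, 6, 7, 7, 7, 6, 6]
j=7: arr[7]=6 ≤ 6 → i=4, swap arr[4],arr[7] → [6, 6, 6, 6, 6, 7, 7, 7, 6]
final swap arr[5],arr[8] → [6, 6, 6, 6, 6, 6, 7, 7, 7]; return 5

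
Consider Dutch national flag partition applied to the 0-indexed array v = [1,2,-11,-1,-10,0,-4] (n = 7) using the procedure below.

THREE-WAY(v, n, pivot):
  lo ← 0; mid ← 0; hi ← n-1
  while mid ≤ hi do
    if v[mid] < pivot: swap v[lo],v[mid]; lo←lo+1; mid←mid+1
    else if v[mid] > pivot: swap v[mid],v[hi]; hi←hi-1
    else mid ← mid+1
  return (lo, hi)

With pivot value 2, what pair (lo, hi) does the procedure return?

pivot = 2; lo=0, mid=0, hi=6
v[mid]=1<2: swap v[0],v[0]; lo=1,mid=1 → [1,2,-11,-1,-10,0,-4]
v[mid]=2=2: mid=2
v[mid]=-11<2: swap v[1],v[2]; lo=2,mid=3 → [1,-11,2,-1,-10,0,-4]
v[mid]=-1<2: swap v[2],v[3]; lo=3,mid=4 → [1,-11,-1,2,-10,0,-4]
v[mid]=-10<2: swap v[3],v[4]; lo=4,mid=5 → [1,-11,-1,-10,2,0,-4]
v[mid]=0<2: swap v[4],v[5]; lo=5,mid=6 → [1,-11,-1,-10,0,2,-4]
v[mid]=-4<2: swap v[5],v[6]; lo=6,mid=7 → [1,-11,-1,-10,0,-4,2]
end: lo=6, hi=6; v = [1,-11,-1,-10,0,-4,2]

(6, 6)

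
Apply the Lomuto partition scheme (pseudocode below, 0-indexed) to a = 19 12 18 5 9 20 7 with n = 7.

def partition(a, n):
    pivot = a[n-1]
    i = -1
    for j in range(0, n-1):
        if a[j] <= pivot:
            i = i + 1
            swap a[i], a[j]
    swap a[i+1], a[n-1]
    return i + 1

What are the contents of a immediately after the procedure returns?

pivot = a[6] = 7; i = -1
j=0: a[0]=19 > 7 → no swap
j=1: a[1]=12 > 7 → no swap
j=2: a[2]=18 > 7 → no swap
j=3: a[3]=5 ≤ 7 → i=0, swap a[0],a[3] → 5 12 18 19 9 20 7
j=4: a[4]=9 > 7 → no swap
j=5: a[5]=20 > 7 → no swap
final swap a[1],a[6] → 5 7 18 19 9 20 12; return 1

5 7 18 19 9 20 12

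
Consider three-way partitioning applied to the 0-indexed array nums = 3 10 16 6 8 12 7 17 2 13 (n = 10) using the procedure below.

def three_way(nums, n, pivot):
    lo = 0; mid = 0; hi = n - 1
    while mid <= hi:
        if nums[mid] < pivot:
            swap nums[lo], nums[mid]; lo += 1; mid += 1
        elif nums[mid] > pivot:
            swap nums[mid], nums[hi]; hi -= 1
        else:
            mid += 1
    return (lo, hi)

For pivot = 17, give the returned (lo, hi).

(9, 9)

lo=0 mid=0 hi=9
3<17: swap(0,0), lo=1 mid=1 ⇒ 3 10 16 6 8 12 7 17 2 13
10<17: swap(1,1), lo=2 mid=2 ⇒ 3 10 16 6 8 12 7 17 2 13
16<17: swap(2,2), lo=3 mid=3 ⇒ 3 10 16 6 8 12 7 17 2 13
6<17: swap(3,3), lo=4 mid=4 ⇒ 3 10 16 6 8 12 7 17 2 13
8<17: swap(4,4), lo=5 mid=5 ⇒ 3 10 16 6 8 12 7 17 2 13
12<17: swap(5,5), lo=6 mid=6 ⇒ 3 10 16 6 8 12 7 17 2 13
7<17: swap(6,6), lo=7 mid=7 ⇒ 3 10 16 6 8 12 7 17 2 13
17=17: mid=8
2<17: swap(7,8), lo=8 mid=9 ⇒ 3 10 16 6 8 12 7 2 17 13
13<17: swap(8,9), lo=9 mid=10 ⇒ 3 10 16 6 8 12 7 2 13 17
done. lo=9 hi=9; nums=3 10 16 6 8 12 7 2 13 17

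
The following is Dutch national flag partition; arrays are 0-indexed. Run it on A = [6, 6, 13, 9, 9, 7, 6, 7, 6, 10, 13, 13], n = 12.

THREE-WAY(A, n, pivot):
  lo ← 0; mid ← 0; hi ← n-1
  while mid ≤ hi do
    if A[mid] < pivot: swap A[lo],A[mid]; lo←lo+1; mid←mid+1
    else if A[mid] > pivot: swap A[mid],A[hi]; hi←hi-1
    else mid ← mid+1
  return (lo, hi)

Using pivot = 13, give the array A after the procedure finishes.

[6, 6, 9, 9, 7, 6, 7, 6, 10, 13, 13, 13]

pivot = 13; lo=0, mid=0, hi=11
A[mid]=6<13: swap A[0],A[0]; lo=1,mid=1 → [6, 6, 13, 9, 9, 7, 6, 7, 6, 10, 13, 13]
A[mid]=6<13: swap A[1],A[1]; lo=2,mid=2 → [6, 6, 13, 9, 9, 7, 6, 7, 6, 10, 13, 13]
A[mid]=13=13: mid=3
A[mid]=9<13: swap A[2],A[3]; lo=3,mid=4 → [6, 6, 9, 13, 9, 7, 6, 7, 6, 10, 13, 13]
A[mid]=9<13: swap A[3],A[4]; lo=4,mid=5 → [6, 6, 9, 9, 13, 7, 6, 7, 6, 10, 13, 13]
A[mid]=7<13: swap A[4],A[5]; lo=5,mid=6 → [6, 6, 9, 9, 7, 13, 6, 7, 6, 10, 13, 13]
A[mid]=6<13: swap A[5],A[6]; lo=6,mid=7 → [6, 6, 9, 9, 7, 6, 13, 7, 6, 10, 13, 13]
A[mid]=7<13: swap A[6],A[7]; lo=7,mid=8 → [6, 6, 9, 9, 7, 6, 7, 13, 6, 10, 13, 13]
A[mid]=6<13: swap A[7],A[8]; lo=8,mid=9 → [6, 6, 9, 9, 7, 6, 7, 6, 13, 10, 13, 13]
A[mid]=10<13: swap A[8],A[9]; lo=9,mid=10 → [6, 6, 9, 9, 7, 6, 7, 6, 10, 13, 13, 13]
A[mid]=13=13: mid=11
A[mid]=13=13: mid=12
end: lo=9, hi=11; A = [6, 6, 9, 9, 7, 6, 7, 6, 10, 13, 13, 13]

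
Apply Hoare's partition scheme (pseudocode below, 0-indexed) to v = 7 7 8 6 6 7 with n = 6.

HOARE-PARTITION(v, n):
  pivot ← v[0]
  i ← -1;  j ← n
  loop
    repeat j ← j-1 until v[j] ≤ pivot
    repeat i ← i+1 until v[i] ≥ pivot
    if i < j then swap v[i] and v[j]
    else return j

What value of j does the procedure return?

pivot = v[0] = 7; i = -1, j = 6
j→5 (v[5]=7≤7), i→0 (v[0]=7≥7); i<j, swap → 7 7 8 6 6 7
j→4 (v[4]=6≤7), i→1 (v[1]=7≥7); i<j, swap → 7 6 8 6 7 7
j→3 (v[3]=6≤7), i→2 (v[2]=8≥7); i<j, swap → 7 6 6 8 7 7
j→2, i→3; i≥j, return j=2. v = 7 6 6 8 7 7

2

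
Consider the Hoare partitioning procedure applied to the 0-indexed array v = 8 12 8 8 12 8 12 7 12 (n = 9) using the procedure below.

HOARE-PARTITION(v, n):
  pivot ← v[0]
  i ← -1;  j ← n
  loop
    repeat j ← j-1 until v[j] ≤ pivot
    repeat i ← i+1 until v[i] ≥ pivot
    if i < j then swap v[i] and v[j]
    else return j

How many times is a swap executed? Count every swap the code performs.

pivot=8
j stops at 7 (7), i stops at 0 (8); swap ⇒ 7 12 8 8 12 8 12 8 12
j stops at 5 (8), i stops at 1 (12); swap ⇒ 7 8 8 8 12 12 12 8 12
j stops at 3 (8), i stops at 2 (8); swap ⇒ 7 8 8 8 12 12 12 8 12
j stops at 2, i stops at 3; i≥j ⇒ return 2. v=7 8 8 8 12 12 12 8 12

3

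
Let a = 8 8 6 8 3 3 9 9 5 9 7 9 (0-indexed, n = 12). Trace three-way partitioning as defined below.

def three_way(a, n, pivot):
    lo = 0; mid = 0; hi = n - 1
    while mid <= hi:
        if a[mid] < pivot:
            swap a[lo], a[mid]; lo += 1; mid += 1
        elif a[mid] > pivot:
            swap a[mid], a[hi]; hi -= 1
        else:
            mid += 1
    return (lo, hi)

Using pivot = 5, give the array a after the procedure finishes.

3 3 5 8 6 9 9 8 9 7 9 8

pivot = 5; lo=0, mid=0, hi=11
a[mid]=8>5: swap a[0],a[11]; hi=10 → 9 8 6 8 3 3 9 9 5 9 7 8
a[mid]=9>5: swap a[0],a[10]; hi=9 → 7 8 6 8 3 3 9 9 5 9 9 8
a[mid]=7>5: swap a[0],a[9]; hi=8 → 9 8 6 8 3 3 9 9 5 7 9 8
a[mid]=9>5: swap a[0],a[8]; hi=7 → 5 8 6 8 3 3 9 9 9 7 9 8
a[mid]=5=5: mid=1
a[mid]=8>5: swap a[1],a[7]; hi=6 → 5 9 6 8 3 3 9 8 9 7 9 8
a[mid]=9>5: swap a[1],a[6]; hi=5 → 5 9 6 8 3 3 9 8 9 7 9 8
a[mid]=9>5: swap a[1],a[5]; hi=4 → 5 3 6 8 3 9 9 8 9 7 9 8
a[mid]=3<5: swap a[0],a[1]; lo=1,mid=2 → 3 5 6 8 3 9 9 8 9 7 9 8
a[mid]=6>5: swap a[2],a[4]; hi=3 → 3 5 3 8 6 9 9 8 9 7 9 8
a[mid]=3<5: swap a[1],a[2]; lo=2,mid=3 → 3 3 5 8 6 9 9 8 9 7 9 8
a[mid]=8>5: swap a[3],a[3]; hi=2 → 3 3 5 8 6 9 9 8 9 7 9 8
end: lo=2, hi=2; a = 3 3 5 8 6 9 9 8 9 7 9 8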